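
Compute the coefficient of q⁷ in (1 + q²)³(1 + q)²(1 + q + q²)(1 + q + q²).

46

(1 + q²)³ has coefficients 1,0,3,0,3,0,1 for degrees 0…6.
(1 + q)² has coefficients 1,2,1,0,0,0,0,0 for degrees 0…7.
Multiplying by (1 + q + q²) gives running coefficients 1,3,4,3,1,0,0,0 for degrees 0…7.
Finally multiplying by (1 + q + q²), the product of all factors after the first has coefficients 1,4,8,10,8,4,1,0 for degrees 0…7.
[q⁷] = 1·0 + 3·4 + 3·10 + 1·4 = 46.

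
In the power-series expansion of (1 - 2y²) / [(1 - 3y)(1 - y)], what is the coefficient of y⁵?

The denominator gives the recurrence a_n = 4a_(n−1) − 3a_(n−2) for n ≥ 3; the numerator fixes a_0 = 1, a_1 = 4, a_2 = 11.
Iterating: 1, 4, 11, 32, 95, 284, so a_5 = 284.

284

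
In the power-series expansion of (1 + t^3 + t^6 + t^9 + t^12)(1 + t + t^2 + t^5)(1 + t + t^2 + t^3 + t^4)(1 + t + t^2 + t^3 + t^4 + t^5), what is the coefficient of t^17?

34

(1 + t^3 + t^6 + t^9 + t^12) has coefficients 1,0,0,1,0,0,1,0,0,1,0,0,1 for degrees 0…12.
(1 + t + t^2 + t^5) has coefficients 1,1,1,0,0,1,0,0,0,0,0,0,0,0,0,0,0,0 for degrees 0…17.
Multiplying by (1 + t + t^2 + t^3 + t^4) gives running coefficients 1,2,3,3,3,3,2,1,1,1,0,0,0,0,0,0,0,0 for degrees 0…17.
Finally multiplying by (1 + t + t^2 + t^3 + t^4 + t^5), the product of all factors after the first has coefficients 1,3,6,9,12,15,16,15,13,11,8,5,3,2,1,0,0,0 for degrees 0…17.
[t^17] = 1·0 + 1·1 + 1·5 + 1·13 + 1·15 = 34.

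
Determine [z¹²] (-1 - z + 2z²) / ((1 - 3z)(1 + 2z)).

-354294

The denominator gives the recurrence a_n = a_(n−1) + 6a_(n−2) for n ≥ 3; the numerator fixes a_0 = -1, a_1 = -2, a_2 = -6.
Iterating: -1, -2, -6, -18, -54, -162, -486, -1458, -4374, -13122, -39366, -118098, -354294, so a_12 = -354294.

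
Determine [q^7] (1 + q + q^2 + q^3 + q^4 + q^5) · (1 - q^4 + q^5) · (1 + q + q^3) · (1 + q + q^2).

(1 + q + q^2 + q^3 + q^4 + q^5) has coefficients 1,1,1,1,1,1 for degrees 0…5.
(1 - q^4 + q^5) has coefficients 1,0,0,0,-1,1,0,0 for degrees 0…7.
Multiplying by (1 + q + q^3) gives running coefficients 1,1,0,1,-1,0,1,-1 for degrees 0…7.
Finally multiplying by (1 + q + q^2), the product of all factors after the first has coefficients 1,2,2,2,0,0,0,0 for degrees 0…7.
[q^7] = 1·0 + 1·0 + 1·0 + 1·0 + 1·2 + 1·2 = 4.

4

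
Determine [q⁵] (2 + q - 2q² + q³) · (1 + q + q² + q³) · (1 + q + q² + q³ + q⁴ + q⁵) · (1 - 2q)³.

7

(2 + q - 2q² + q³) has coefficients 2,1,-2,1 for degrees 0…3.
(1 + q + q² + q³) has coefficients 1,1,1,1,0,0 for degrees 0…5.
Multiplying by (1 + q + q² + q³ + q⁴ + q⁵) gives running coefficients 1,2,3,4,4,4 for degrees 0…5.
Finally multiplying by (1 - 2q)³, the product of all factors after the first has coefficients 1,-4,3,2,0,4 for degrees 0…5.
[q⁵] = 2·4 + 1·0 − 2·2 + 1·3 = 7.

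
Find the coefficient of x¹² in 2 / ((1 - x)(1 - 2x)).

16382

Partial fractions give a closed form: a_n = (-2)·1^n + (4)·2^n.
At n = 12: a_12 = 16382.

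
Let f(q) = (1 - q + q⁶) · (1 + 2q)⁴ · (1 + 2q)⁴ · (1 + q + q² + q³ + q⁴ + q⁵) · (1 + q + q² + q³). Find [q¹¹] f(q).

(1 - q + q⁶) has coefficients 1,-1,0,0,0,0,1 for degrees 0…6.
(1 + 2q)⁴ has coefficients 1,8,24,32,16,0,0,0,0,0,0,0 for degrees 0…11.
Multiplying by (1 + 2q)⁴ gives running coefficients 1,16,112,448,1120,1792,1792,1024,256,0,0,0 for degrees 0…11.
Multiplying by (1 + q + q² + q³ + q⁴ + q⁵) gives running coefficients 1,17,129,577,1697,3489,5280,6288,6432,5984,4864,3072 for degrees 0…11.
Finally multiplying by (1 + q + q² + q³), the product of all factors after the first has coefficients 1,18,147,724,2420,5892,11043,16754,21489,23984,23568,20352 for degrees 0…11.
[q¹¹] = 1·20352 − 1·23568 + 1·5892 = 2676.

2676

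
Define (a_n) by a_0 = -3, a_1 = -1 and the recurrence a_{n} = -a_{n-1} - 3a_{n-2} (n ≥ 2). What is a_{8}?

The ordinary generating function has denominator 1 + z + 3z^2.
Iterating the recurrence: a_0,…,a_{8} = -3, -1, 10, -7, -23, 44, 25, -157, 82.

82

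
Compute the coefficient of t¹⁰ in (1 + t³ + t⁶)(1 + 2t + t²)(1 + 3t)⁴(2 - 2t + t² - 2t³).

(1 + t³ + t⁶) has coefficients 1,0,0,1,0,0,1 for degrees 0…6.
(1 + 2t + t²) has coefficients 1,2,1,0,0,0,0,0,0,0,0 for degrees 0…10.
Multiplying by (1 + 3t)⁴ gives running coefficients 1,14,79,228,351,270,81,0,0,0,0 for degrees 0…10.
Finally multiplying by (2 - 2t + t² - 2t³), the product of all factors after the first has coefficients 2,26,131,310,297,-92,-483,-594,-459,-162,0 for degrees 0…10.
[t¹⁰] = 1·0 + 1·(-594) + 1·297 = -297.

-297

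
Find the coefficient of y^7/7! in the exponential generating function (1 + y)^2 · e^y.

57

The EGF product rule gives c_7 = Σ_{k_1+k_2=7} C(7; k_1,k_2) · ∏ g_i(k_i), where (1+y)^2 gives the falling factorial (2)_k; e^y gives (1)^k.
g_1(k) for k = 0…7: 1, 2, 2, 0, 0, 0, 0, 0.
g_2(k) for k = 0…7: 1, 1, 1, 1, 1, 1, 1, 1.
c_7 = Σ_k C(7,k)·g_1(k)·g_2(7−k) = 1·1·1 + 7·2·1 + 21·2·1 = 1 + 14 + 42 = 57.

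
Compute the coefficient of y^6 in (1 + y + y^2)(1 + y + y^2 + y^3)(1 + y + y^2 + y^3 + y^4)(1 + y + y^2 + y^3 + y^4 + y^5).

49

(1 + y + y^2) has coefficients 1,1,1 for degrees 0…2.
(1 + y + y^2 + y^3) has coefficients 1,1,1,1,0,0,0 for degrees 0…6.
Multiplying by (1 + y + y^2 + y^3 + y^4) gives running coefficients 1,2,3,4,4,3,2 for degrees 0…6.
Finally multiplying by (1 + y + y^2 + y^3 + y^4 + y^5), the product of all factors after the first has coefficients 1,3,6,10,14,17,18 for degrees 0…6.
[y^6] = 1·18 + 1·17 + 1·14 = 49.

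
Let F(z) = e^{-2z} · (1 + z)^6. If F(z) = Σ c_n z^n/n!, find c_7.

The EGF product rule gives c_7 = Σ_{k_1+k_2=7} C(7; k_1,k_2) · ∏ g_i(k_i), where e^{-2z} gives (-2)^k; (1+z)^6 gives the falling factorial (6)_k.
g_1(k) for k = 0…7: 1, -2, 4, -8, 16, -32, 64, -128.
g_2(k) for k = 0…7: 1, 6, 30, 120, 360, 720, 720, 0.
c_7 = Σ_k C(7,k)·g_1(k)·g_2(7−k) = 7·(-2)·720 + 21·4·720 + 35·(-8)·360 + 35·16·120 + 21·(-32)·30 + 7·64·6 + 1·(-128)·1 = −10080 + 60480 − 100800 + 67200 − 20160 + 2688 − 128 = -800.

-800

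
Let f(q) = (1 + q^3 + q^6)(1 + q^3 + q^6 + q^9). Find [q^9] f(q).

(1 + q^3 + q^6) has coefficients 1,0,0,1,0,0,1 for degrees 0…6.
(1 + q^3 + q^6 + q^9) has coefficients 1,0,0,1,0,0,1,0,0,1 for degrees 0…9.
[q^9] = 1·1 + 1·1 + 1·1 = 3.

3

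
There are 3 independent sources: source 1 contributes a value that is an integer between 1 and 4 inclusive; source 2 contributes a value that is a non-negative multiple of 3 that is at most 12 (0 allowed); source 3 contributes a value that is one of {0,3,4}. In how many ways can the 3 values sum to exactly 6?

The generating function for the choices is (x + x^2 + x^3 + x^4)·(1 + x^3 + x^6 + x^9 + x^12)·(1 + x^3 + x^4); the count is [x^6].
(x + x^2 + x^3 + x^4) has coefficients 0,1,1,1,1 for degrees 0…4.
(1 + x^3 + x^6 + x^9 + x^12) has coefficients 1,0,0,1,0,0,1 for degrees 0…6.
Finally multiplying by (1 + x^3 + x^4), the product of all factors after the first has coefficients 1,0,0,2,1,0,2 for degrees 0…6.
[x^6] = 1·0 + 1·1 + 1·2 + 1·0 = 3.

3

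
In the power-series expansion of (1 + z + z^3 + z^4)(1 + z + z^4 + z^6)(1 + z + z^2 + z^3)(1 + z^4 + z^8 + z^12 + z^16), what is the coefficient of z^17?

16

(1 + z + z^3 + z^4) has coefficients 1,1,0,1,1 for degrees 0…4.
(1 + z + z^4 + z^6) has coefficients 1,1,0,0,1,0,1,0,0,0,0,0,0,0,0,0,0,0 for degrees 0…17.
Multiplying by (1 + z + z^2 + z^3) gives running coefficients 1,2,2,2,2,1,2,2,1,1,0,0,0,0,0,0,0,0 for degrees 0…17.
Finally multiplying by (1 + z^4 + z^8 + z^12 + z^16), the product of all factors after the first has coefficients 1,2,2,2,3,3,4,4,4,4,4,4,4,4,4,4,4,4 for degrees 0…17.
[z^17] = 1·4 + 1·4 + 1·4 + 1·4 = 16.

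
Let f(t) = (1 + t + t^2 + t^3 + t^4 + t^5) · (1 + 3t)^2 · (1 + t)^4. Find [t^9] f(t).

(1 + t + t^2 + t^3 + t^4 + t^5) has coefficients 1,1,1,1,1,1 for degrees 0…5.
(1 + 3t)^2 has coefficients 1,6,9,0,0,0,0,0,0,0 for degrees 0…9.
Finally multiplying by (1 + t)^4, the product of all factors after the first has coefficients 1,10,39,76,79,42,9,0,0,0 for degrees 0…9.
[t^9] = 1·0 + 1·0 + 1·0 + 1·9 + 1·42 + 1·79 = 130.

130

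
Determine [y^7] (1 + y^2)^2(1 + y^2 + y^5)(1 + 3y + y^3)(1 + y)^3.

(1 + y^2)^2 has coefficients 1,0,2,0,1 for degrees 0…4.
(1 + y^2 + y^5) has coefficients 1,0,1,0,0,1,0,0 for degrees 0…7.
Multiplying by (1 + 3y + y^3) gives running coefficients 1,3,1,4,0,2,3,0 for degrees 0…7.
Finally multiplying by (1 + y)^3, the product of all factors after the first has coefficients 1,6,13,17,18,15,13,15 for degrees 0…7.
[y^7] = 1·15 + 2·15 + 1·17 = 62.

62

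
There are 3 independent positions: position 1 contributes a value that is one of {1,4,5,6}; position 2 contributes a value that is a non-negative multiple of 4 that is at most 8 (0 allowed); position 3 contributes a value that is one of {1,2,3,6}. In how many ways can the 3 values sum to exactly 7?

5

The generating function for the choices is (z + z^4 + z^5 + z^6)·(1 + z^4 + z^8)·(z + z^2 + z^3 + z^6); the count is [z^7].
(z + z^4 + z^5 + z^6) has coefficients 0,1,0,0,1,1,1 for degrees 0…6.
(1 + z^4 + z^8) has coefficients 1,0,0,0,1,0,0,0 for degrees 0…7.
Finally multiplying by (z + z^2 + z^3 + z^6), the product of all factors after the first has coefficients 0,1,1,1,0,1,2,1 for degrees 0…7.
[z^7] = 1·2 + 1·1 + 1·1 + 1·1 = 5.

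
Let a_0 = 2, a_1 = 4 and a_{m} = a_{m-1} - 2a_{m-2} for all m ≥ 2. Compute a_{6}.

The ordinary generating function has denominator 1 - x + 2x^2.
Iterating the recurrence: a_0,…,a_{6} = 2, 4, 0, -8, -8, 8, 24.

24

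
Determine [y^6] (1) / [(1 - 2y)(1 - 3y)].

2059

Partial fractions give a closed form: a_n = (-2)·2^n + (3)·3^n.
At n = 6: a_6 = 2059.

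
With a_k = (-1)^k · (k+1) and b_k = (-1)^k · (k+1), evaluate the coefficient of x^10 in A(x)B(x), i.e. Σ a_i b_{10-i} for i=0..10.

286

Write out a_i and b_{10-i} for i = 0,…,10 and sum the products.
Σ = 1·11 − 2·(-10) + 3·9 − 4·(-8) + 5·7 − 6·(-6) + 7·5 − 8·(-4) + 9·3 − 10·(-2) + 11·1 = 286.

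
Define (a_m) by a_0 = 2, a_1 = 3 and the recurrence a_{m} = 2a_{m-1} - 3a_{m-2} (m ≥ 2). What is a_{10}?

-504

The ordinary generating function has denominator 1 - 2q + 3q^2.
Iterating the recurrence: a_0,…,a_{10} = 2, 3, 0, -9, -18, -9, 36, 99, 90, -117, -504.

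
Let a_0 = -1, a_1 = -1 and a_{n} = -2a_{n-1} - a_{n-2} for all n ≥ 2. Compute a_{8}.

The ordinary generating function has denominator 1 + 2q + q^2.
Iterating the recurrence: a_0,…,a_{8} = -1, -1, 3, -5, 7, -9, 11, -13, 15.

15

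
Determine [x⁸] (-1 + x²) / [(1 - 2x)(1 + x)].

-128

The denominator gives the recurrence a_n = a_(n−1) + 2a_(n−2) for n ≥ 3; the numerator fixes a_0 = -1, a_1 = -1, a_2 = -2.
Iterating: -1, -1, -2, -4, -8, -16, -32, -64, -128, so a_8 = -128.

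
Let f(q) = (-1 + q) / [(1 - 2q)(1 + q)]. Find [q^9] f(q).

-170

The denominator gives the recurrence a_n = a_(n−1) + 2a_(n−2) for n ≥ 2; the numerator fixes a_0 = -1, a_1 = 0.
Iterating: -1, 0, -2, -2, -6, -10, -22, -42, -86, -170, so a_9 = -170.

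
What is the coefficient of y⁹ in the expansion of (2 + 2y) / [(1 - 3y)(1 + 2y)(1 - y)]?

47102

Partial fractions give a closed form: a_n = (12/5)·3^n + (4/15)·(-2)^n + (-2/3)·1^n.
At n = 9: a_9 = 47102.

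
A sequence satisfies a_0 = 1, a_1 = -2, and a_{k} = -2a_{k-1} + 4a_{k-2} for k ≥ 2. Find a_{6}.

The ordinary generating function has denominator 1 + 2t - 4t^2.
Iterating the recurrence: a_0,…,a_{6} = 1, -2, 8, -24, 80, -256, 832.

832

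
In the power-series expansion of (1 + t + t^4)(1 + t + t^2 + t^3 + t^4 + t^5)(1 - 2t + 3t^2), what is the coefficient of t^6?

5

(1 + t + t^4) has coefficients 1,1,0,0,1 for degrees 0…4.
(1 + t + t^2 + t^3 + t^4 + t^5) has coefficients 1,1,1,1,1,1,0 for degrees 0…6.
Finally multiplying by (1 - 2t + 3t^2), the product of all factors after the first has coefficients 1,-1,2,2,2,2,1 for degrees 0…6.
[t^6] = 1·1 + 1·2 + 1·2 = 5.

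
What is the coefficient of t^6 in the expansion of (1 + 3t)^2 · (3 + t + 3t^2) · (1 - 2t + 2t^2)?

(1 + 3t)^2 has coefficients 1,6,9 for degrees 0…2.
(3 + t + 3t^2) has coefficients 3,1,3,0,0,0,0 for degrees 0…6.
Finally multiplying by (1 - 2t + 2t^2), the product of all factors after the first has coefficients 3,-5,7,-4,6,0,0 for degrees 0…6.
[t^6] = 1·0 + 6·0 + 9·6 = 54.

54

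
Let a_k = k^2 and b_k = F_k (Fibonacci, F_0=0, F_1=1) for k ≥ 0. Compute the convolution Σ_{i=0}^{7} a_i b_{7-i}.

The convolution is the x^7 coefficient of A(x)B(x).
Σ = 0·13 + 1·8 + 4·5 + 9·3 + 16·2 + 25·1 + 36·1 + 49·0 = 148.

148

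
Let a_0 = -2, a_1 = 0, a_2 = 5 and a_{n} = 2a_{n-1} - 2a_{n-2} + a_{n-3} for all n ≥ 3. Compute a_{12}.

-2

The ordinary generating function has denominator 1 - 2q + 2q^2 - q^3.
Iterating the recurrence: a_0,…,a_{12} = -2, 0, 5, 8, 6, 1, -2, 0, 5, 8, 6, 1, -2.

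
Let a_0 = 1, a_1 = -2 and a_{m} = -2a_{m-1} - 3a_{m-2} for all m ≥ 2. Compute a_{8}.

73

The ordinary generating function has denominator 1 + 2y + 3y^2.
Iterating the recurrence: a_0,…,a_{8} = 1, -2, 1, 4, -11, 10, 13, -56, 73.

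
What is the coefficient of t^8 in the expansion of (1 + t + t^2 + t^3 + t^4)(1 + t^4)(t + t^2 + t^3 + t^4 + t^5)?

6

(1 + t + t^2 + t^3 + t^4) has coefficients 1,1,1,1,1 for degrees 0…4.
(1 + t^4) has coefficients 1,0,0,0,1,0,0,0,0 for degrees 0…8.
Finally multiplying by (t + t^2 + t^3 + t^4 + t^5), the product of all factors after the first has coefficients 0,1,1,1,1,2,1,1,1 for degrees 0…8.
[t^8] = 1·1 + 1·1 + 1·1 + 1·2 + 1·1 = 6.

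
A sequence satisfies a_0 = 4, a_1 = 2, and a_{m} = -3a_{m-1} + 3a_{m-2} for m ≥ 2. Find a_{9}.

-41148

The ordinary generating function has denominator 1 + 3t - 3t^2.
Iterating the recurrence: a_0,…,a_{9} = 4, 2, 6, -12, 54, -198, 756, -2862, 10854, -41148.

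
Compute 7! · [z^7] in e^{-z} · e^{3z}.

128

The EGF product rule gives c_7 = Σ_{k_1+k_2=7} C(7; k_1,k_2) · ∏ g_i(k_i), where e^{-z} gives (-1)^k; e^{3z} gives (3)^k.
g_1(k) for k = 0…7: 1, -1, 1, -1, 1, -1, 1, -1.
g_2(k) for k = 0…7: 1, 3, 9, 27, 81, 243, 729, 2187.
c_7 = Σ_k C(7,k)·g_1(k)·g_2(7−k) = 1·1·2187 + 7·(-1)·729 + 21·1·243 + 35·(-1)·81 + 35·1·27 + 21·(-1)·9 + 7·1·3 + 1·(-1)·1 = 2187 − 5103 + 5103 − 2835 + 945 − 189 + 21 − 1 = 128.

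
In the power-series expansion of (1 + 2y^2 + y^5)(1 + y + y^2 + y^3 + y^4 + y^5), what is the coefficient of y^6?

3

(1 + 2y^2 + y^5) has coefficients 1,0,2,0,0,1 for degrees 0…5.
(1 + y + y^2 + y^3 + y^4 + y^5) has coefficients 1,1,1,1,1,1,0 for degrees 0…6.
[y^6] = 1·0 + 2·1 + 1·1 = 3.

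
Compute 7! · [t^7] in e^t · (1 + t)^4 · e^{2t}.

The EGF product rule gives c_7 = Σ_{k_1+k_2+k_3=7} C(7; k_1,k_2,k_3) · ∏ g_i(k_i), where e^t gives (1)^k; (1+t)^4 gives the falling factorial (4)_k; e^{2t} gives (2)^k.
g_1(k) for k = 0…7: 1, 1, 1, 1, 1, 1, 1, 1.
g_2(k) for k = 0…7: 1, 4, 12, 24, 24, 0, 0, 0.
g_3(k) for k = 0…7: 1, 2, 4, 8, 16, 32, 64, 128.
First combine the last two factors: h(k) = Σ_j C(k,j)·g_2(j)·g_3(k−j) for k = 0…7: 1, 6, 32, 152, 648, 2512, 8992, 30144.
c_7 = Σ_k C(7,k)·g_1(k)·h(7−k) = 1·1·30144 + 7·1·8992 + 21·1·2512 + 35·1·648 + 35·1·152 + 21·1·32 + 7·1·6 + 1·1·1 = 30144 + 62944 + 52752 + 22680 + 5320 + 672 + 42 + 1 = 174555.

174555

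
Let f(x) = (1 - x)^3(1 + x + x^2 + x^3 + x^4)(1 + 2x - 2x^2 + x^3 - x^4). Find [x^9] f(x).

5

(1 - x)^3 has coefficients 1,-3,3,-1 for degrees 0…3.
(1 + x + x^2 + x^3 + x^4) has coefficients 1,1,1,1,1,0,0,0,0,0 for degrees 0…9.
Finally multiplying by (1 + 2x - 2x^2 + x^3 - x^4), the product of all factors after the first has coefficients 1,3,1,2,1,0,-2,0,-1,0 for degrees 0…9.
[x^9] = 1·0 − 3·(-1) + 3·0 − 1·(-2) = 5.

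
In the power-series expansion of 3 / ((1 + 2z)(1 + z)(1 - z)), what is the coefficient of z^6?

Partial fractions give a closed form: a_n = (4)·(-2)^n + (-3/2)·(-1)^n + (1/2)·1^n.
At n = 6: a_6 = 255.

255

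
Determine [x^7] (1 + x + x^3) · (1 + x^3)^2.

1

(1 + x + x^3) has coefficients 1,1,0,1 for degrees 0…3.
(1 + x^3)^2 has coefficients 1,0,0,2,0,0,1,0 for degrees 0…7.
[x^7] = 1·0 + 1·1 + 1·0 = 1.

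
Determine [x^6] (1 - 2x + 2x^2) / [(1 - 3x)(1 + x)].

The denominator gives the recurrence a_n = 2a_(n−1) + 3a_(n−2) for n ≥ 3; the numerator fixes a_0 = 1, a_1 = 0, a_2 = 5.
Iterating: 1, 0, 5, 10, 35, 100, 305, so a_6 = 305.

305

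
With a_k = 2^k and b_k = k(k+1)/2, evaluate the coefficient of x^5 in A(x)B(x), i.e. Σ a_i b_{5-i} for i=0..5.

99

This is [x^5] in the product of the two ordinary generating functions.
Σ = 1·15 + 2·10 + 4·6 + 8·3 + 16·1 + 32·0 = 99.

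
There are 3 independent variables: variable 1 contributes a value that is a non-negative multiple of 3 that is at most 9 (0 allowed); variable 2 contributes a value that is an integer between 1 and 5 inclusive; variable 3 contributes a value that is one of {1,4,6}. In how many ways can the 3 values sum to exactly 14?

The generating function for the choices is (1 + x³ + x⁶ + x⁹)·(x + x² + x³ + x⁴ + x⁵)·(x + x⁴ + x⁶); the count is [x¹⁴].
(1 + x³ + x⁶ + x⁹) has coefficients 1,0,0,1,0,0,1,0,0,1 for degrees 0…9.
(x + x² + x³ + x⁴ + x⁵) has coefficients 0,1,1,1,1,1,0,0,0,0,0,0,0,0,0 for degrees 0…14.
Finally multiplying by (x + x⁴ + x⁶), the product of all factors after the first has coefficients 0,0,1,1,1,2,2,2,2,2,1,1,0,0,0 for degrees 0…14.
[x¹⁴] = 1·0 + 1·1 + 1·2 + 1·2 = 5.

5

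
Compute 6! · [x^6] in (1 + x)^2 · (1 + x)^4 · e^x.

13327

The EGF product rule gives c_6 = Σ_{k_1+k_2+k_3=6} C(6; k_1,k_2,k_3) · ∏ g_i(k_i), where (1+x)^2 gives the falling factorial (2)_k; (1+x)^4 gives the falling factorial (4)_k; e^x gives (1)^k.
g_1(k) for k = 0…6: 1, 2, 2, 0, 0, 0, 0.
g_2(k) for k = 0…6: 1, 4, 12, 24, 24, 0, 0.
g_3(k) for k = 0…6: 1, 1, 1, 1, 1, 1, 1.
First combine the last two factors: h(k) = Σ_j C(k,j)·g_2(j)·g_3(k−j) for k = 0…6: 1, 5, 21, 73, 209, 501, 1045.
c_6 = Σ_k C(6,k)·g_1(k)·h(6−k) = 1·1·1045 + 6·2·501 + 15·2·209 = 1045 + 6012 + 6270 = 13327.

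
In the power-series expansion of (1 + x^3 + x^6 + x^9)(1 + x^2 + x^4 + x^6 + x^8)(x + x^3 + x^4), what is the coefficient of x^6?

(1 + x^3 + x^6 + x^9) has coefficients 1,0,0,1,0,0,1 for degrees 0…6.
(1 + x^2 + x^4 + x^6 + x^8) has coefficients 1,0,1,0,1,0,1 for degrees 0…6.
Finally multiplying by (x + x^3 + x^4), the product of all factors after the first has coefficients 0,1,0,2,1,2,1 for degrees 0…6.
[x^6] = 1·1 + 1·2 + 1·0 = 3.

3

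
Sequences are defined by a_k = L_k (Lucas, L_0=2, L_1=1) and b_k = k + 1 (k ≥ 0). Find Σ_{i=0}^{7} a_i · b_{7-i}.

187

This is [x^7] in the product of the two ordinary generating functions.
Σ = 2·8 + 1·7 + 3·6 + 4·5 + 7·4 + 11·3 + 18·2 + 29·1 = 187.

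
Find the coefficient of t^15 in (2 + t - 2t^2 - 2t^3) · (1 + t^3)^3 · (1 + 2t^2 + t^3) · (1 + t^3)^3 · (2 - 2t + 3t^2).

49

(2 + t - 2t^2 - 2t^3) has coefficients 2,1,-2,-2 for degrees 0…3.
(1 + t^3)^3 has coefficients 1,0,0,3,0,0,3,0,0,1,0,0,0,0,0,0 for degrees 0…15.
Multiplying by (1 + 2t^2 + t^3) gives running coefficients 1,0,2,4,0,6,6,0,6,4,0,2,1,0,0,0 for degrees 0…15.
Multiplying by (1 + t^3)^3 gives running coefficients 1,0,2,7,0,12,21,0,30,35,0,40,35,0,30,21 for degrees 0…15.
Finally multiplying by (2 - 2t + 3t^2), the product of all factors after the first has coefficients 2,-2,7,10,-8,45,18,-6,123,10,20,185,-10,50,165,-18 for degrees 0…15.
[t^15] = 2·(-18) + 1·165 − 2·50 − 2·(-10) = 49.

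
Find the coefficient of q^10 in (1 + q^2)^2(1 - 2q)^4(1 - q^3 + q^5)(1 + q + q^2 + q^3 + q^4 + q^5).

-63

(1 + q^2)^2 has coefficients 1,0,2,0,1 for degrees 0…4.
(1 - 2q)^4 has coefficients 1,-8,24,-32,16,0,0,0,0,0,0 for degrees 0…10.
Multiplying by (1 - q^3 + q^5) gives running coefficients 1,-8,24,-33,24,-23,24,8,-32,16,0 for degrees 0…10.
Finally multiplying by (1 + q + q^2 + q^3 + q^4 + q^5), the product of all factors after the first has coefficients 1,-7,17,-16,8,-15,8,24,-32,17,-7 for degrees 0…10.
[q^10] = 1·(-7) + 2·(-32) + 1·8 = -63.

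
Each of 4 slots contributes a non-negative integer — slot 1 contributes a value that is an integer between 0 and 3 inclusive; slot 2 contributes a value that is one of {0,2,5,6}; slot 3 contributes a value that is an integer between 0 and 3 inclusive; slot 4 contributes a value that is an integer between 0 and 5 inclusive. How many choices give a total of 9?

The generating function for the choices is (1 + z + z^2 + z^3)·(1 + z^2 + z^5 + z^6)·(1 + z + z^2 + z^3)·(1 + z + z^2 + z^3 + z^4 + z^5); the count is [z^9].
(1 + z + z^2 + z^3) has coefficients 1,1,1,1 for degrees 0…3.
(1 + z^2 + z^5 + z^6) has coefficients 1,0,1,0,0,1,1,0,0,0 for degrees 0…9.
Multiplying by (1 + z + z^2 + z^3) gives running coefficients 1,1,2,2,1,2,2,2,2,1 for degrees 0…9.
Finally multiplying by (1 + z + z^2 + z^3 + z^4 + z^5), the product of all factors after the first has coefficients 1,2,4,6,7,9,10,11,11,10 for degrees 0…9.
[z^9] = 1·10 + 1·11 + 1·11 + 1·10 = 42.

42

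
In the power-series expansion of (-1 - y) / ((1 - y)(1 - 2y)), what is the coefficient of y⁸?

-766

The denominator gives the recurrence a_n = 3a_(n−1) − 2a_(n−2) for n ≥ 3; the numerator fixes a_0 = -1, a_1 = -4, a_2 = -10.
Iterating: -1, -4, -10, -22, -46, -94, -190, -382, -766, so a_8 = -766.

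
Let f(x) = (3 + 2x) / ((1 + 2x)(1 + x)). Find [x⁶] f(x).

Partial fractions give a closed form: a_n = (4)·(-2)^n + (-1)·(-1)^n.
At n = 6: a_6 = 255.

255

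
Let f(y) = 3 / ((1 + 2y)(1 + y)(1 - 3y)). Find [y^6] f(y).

Partial fractions give a closed form: a_n = (12/5)·(-2)^n + (-3/4)·(-1)^n + (27/20)·3^n.
At n = 6: a_6 = 1137.

1137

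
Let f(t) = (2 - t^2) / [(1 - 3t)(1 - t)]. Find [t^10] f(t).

167305

The denominator gives the recurrence a_n = 4a_(n−1) − 3a_(n−2) for n ≥ 3; the numerator fixes a_0 = 2, a_1 = 8, a_2 = 25.
Iterating: 2, 8, 25, 76, 229, 688, 2065, 6196, 18589, 55768, 167305, so a_10 = 167305.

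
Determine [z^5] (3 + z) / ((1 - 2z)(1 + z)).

The denominator gives the recurrence a_n = a_(n−1) + 2a_(n−2) for n ≥ 2; the numerator fixes a_0 = 3, a_1 = 4.
Iterating: 3, 4, 10, 18, 38, 74, so a_5 = 74.

74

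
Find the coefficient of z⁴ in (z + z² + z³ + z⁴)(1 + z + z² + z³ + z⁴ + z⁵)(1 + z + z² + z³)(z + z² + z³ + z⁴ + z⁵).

(z + z² + z³ + z⁴) has coefficients 0,1,1,1,1 for degrees 0…4.
(1 + z + z² + z³ + z⁴ + z⁵) has coefficients 1,1,1,1,1 for degrees 0…4.
Multiplying by (1 + z + z² + z³) gives running coefficients 1,2,3,4,4 for degrees 0…4.
Finally multiplying by (z + z² + z³ + z⁴ + z⁵), the product of all factors after the first has coefficients 0,1,3,6,10 for degrees 0…4.
[z⁴] = 1·6 + 1·3 + 1·1 + 1·0 = 10.

10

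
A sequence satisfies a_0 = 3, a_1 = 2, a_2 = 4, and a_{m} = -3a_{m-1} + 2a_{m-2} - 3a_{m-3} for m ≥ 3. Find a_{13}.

-7991644

The ordinary generating function has denominator 1 + 3x - 2x^2 + 3x^3.
Iterating the recurrence: a_0,…,a_{13} = 3, 2, 4, -17, 53, -205, 772, -2885, 10814, -40528, 151867, -569099, 2132615, -7991644.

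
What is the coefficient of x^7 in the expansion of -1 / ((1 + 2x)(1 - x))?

Partial fractions give a closed form: a_n = (-2/3)·(-2)^n + (-1/3)·1^n.
At n = 7: a_7 = 85.

85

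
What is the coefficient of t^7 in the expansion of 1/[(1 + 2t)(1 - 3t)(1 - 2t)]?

3783

The denominator gives the recurrence a_n = 3a_(n−1) + 4a_(n−2) − 12a_(n−3) for n ≥ 3; the numerator fixes a_0 = 1, a_1 = 3, a_2 = 13.
Iterating: 1, 3, 13, 39, 133, 399, 1261, 3783, so a_7 = 3783.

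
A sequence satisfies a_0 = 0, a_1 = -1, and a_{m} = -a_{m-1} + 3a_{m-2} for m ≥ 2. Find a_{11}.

The ordinary generating function has denominator 1 + q - 3q^2.
Iterating the recurrence: a_0,…,a_{11} = 0, -1, 1, -4, 7, -19, 40, -97, 217, -508, 1159, -2683.

-2683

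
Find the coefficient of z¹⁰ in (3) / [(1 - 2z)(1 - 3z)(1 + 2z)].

The denominator gives the recurrence a_n = 3a_(n−1) + 4a_(n−2) − 12a_(n−3) for n ≥ 3; the numerator fixes a_0 = 3, a_1 = 9, a_2 = 39.
Iterating: 3, 9, 39, 117, 399, 1197, 3783, 11349, 34815, 104445, 316407, so a_10 = 316407.

316407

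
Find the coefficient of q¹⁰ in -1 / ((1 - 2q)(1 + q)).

Partial fractions give a closed form: a_n = (-2/3)·2^n + (-1/3)·(-1)^n.
At n = 10: a_10 = -683.

-683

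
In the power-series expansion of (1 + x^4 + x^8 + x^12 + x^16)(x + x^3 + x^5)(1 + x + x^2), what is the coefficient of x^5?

(1 + x^4 + x^8 + x^12 + x^16) has coefficients 1,0,0,0,1,0 for degrees 0…5.
(x + x^3 + x^5) has coefficients 0,1,0,1,0,1 for degrees 0…5.
Finally multiplying by (1 + x + x^2), the product of all factors after the first has coefficients 0,1,1,2,1,2 for degrees 0…5.
[x^5] = 1·2 + 1·1 = 3.

3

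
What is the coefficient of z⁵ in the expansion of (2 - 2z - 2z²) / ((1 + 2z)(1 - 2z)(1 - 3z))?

454

Partial fractions give a closed form: a_n = (1/2)·(-2)^n + (-1/2)·2^n + (2)·3^n.
At n = 5: a_5 = 454.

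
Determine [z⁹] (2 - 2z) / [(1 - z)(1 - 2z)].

Partial fractions give a closed form: a_n = (2)·2^n.
At n = 9: a_9 = 1024.

1024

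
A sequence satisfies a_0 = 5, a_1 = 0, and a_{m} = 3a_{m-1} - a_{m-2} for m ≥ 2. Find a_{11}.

-33825

The ordinary generating function has denominator 1 - 3t + t^2.
Iterating the recurrence: a_0,…,a_{11} = 5, 0, -5, -15, -40, -105, -275, -720, -1885, -4935, -12920, -33825.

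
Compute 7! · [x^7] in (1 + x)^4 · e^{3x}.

The EGF product rule gives c_7 = Σ_{k_1+k_2=7} C(7; k_1,k_2) · ∏ g_i(k_i), where (1+x)^4 gives the falling factorial (4)_k; e^{3x} gives (3)^k.
g_1(k) for k = 0…7: 1, 4, 12, 24, 24, 0, 0, 0.
g_2(k) for k = 0…7: 1, 3, 9, 27, 81, 243, 729, 2187.
c_7 = Σ_k C(7,k)·g_1(k)·g_2(7−k) = 1·1·2187 + 7·4·729 + 21·12·243 + 35·24·81 + 35·24·27 = 2187 + 20412 + 61236 + 68040 + 22680 = 174555.

174555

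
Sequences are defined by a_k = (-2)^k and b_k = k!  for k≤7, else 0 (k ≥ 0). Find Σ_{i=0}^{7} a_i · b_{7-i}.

3856

This is [x^7] in the product of the two ordinary generating functions.
Σ = 1·5040 − 2·720 + 4·120 − 8·24 + 16·6 − 32·2 + 64·1 − 128·1 = 3856.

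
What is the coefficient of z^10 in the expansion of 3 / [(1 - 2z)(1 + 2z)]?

The denominator gives the recurrence a_n = 4a_(n−2) for n ≥ 2; the numerator fixes a_0 = 3, a_1 = 0.
Iterating: 3, 0, 12, 0, 48, 0, 192, 0, 768, 0, 3072, so a_10 = 3072.

3072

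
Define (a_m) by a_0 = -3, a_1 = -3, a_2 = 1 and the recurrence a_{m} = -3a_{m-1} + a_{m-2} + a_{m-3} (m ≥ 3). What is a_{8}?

The ordinary generating function has denominator 1 + 3z - z^2 - z^3.
Iterating the recurrence: a_0,…,a_{8} = -3, -3, 1, -9, 25, -83, 265, -853, 2741.

2741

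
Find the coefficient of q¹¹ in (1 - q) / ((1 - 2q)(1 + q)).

Partial fractions give a closed form: a_n = (1/3)·2^n + (2/3)·(-1)^n.
At n = 11: a_11 = 682.

682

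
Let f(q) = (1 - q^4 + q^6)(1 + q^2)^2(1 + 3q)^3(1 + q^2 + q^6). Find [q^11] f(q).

(1 - q^4 + q^6) has coefficients 1,0,0,0,-1,0,1 for degrees 0…6.
(1 + q^2)^2 has coefficients 1,0,2,0,1,0,0,0,0,0,0,0 for degrees 0…11.
Multiplying by (1 + 3q)^3 gives running coefficients 1,9,29,45,55,63,27,27,0,0,0,0 for degrees 0…11.
Finally multiplying by (1 + q^2 + q^6), the product of all factors after the first has coefficients 1,9,30,54,84,108,83,99,56,72,55,63 for degrees 0…11.
[q^11] = 1·63 − 1·99 + 1·108 = 72.

72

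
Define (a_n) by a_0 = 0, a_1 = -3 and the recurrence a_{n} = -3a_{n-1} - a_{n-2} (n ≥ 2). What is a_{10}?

20295

The ordinary generating function has denominator 1 + 3t + t^2.
Iterating the recurrence: a_0,…,a_{10} = 0, -3, 9, -24, 63, -165, 432, -1131, 2961, -7752, 20295.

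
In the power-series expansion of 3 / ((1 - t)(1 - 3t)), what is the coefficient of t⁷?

9840

Partial fractions give a closed form: a_n = (-3/2)·1^n + (9/2)·3^n.
At n = 7: a_7 = 9840.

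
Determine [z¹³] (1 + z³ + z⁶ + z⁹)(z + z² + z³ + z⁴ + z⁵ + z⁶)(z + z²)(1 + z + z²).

(1 + z³ + z⁶ + z⁹) has coefficients 1,0,0,1,0,0,1,0,0,1 for degrees 0…9.
(z + z² + z³ + z⁴ + z⁵ + z⁶) has coefficients 0,1,1,1,1,1,1,0,0,0,0,0,0,0 for degrees 0…13.
Multiplying by (z + z²) gives running coefficients 0,0,1,2,2,2,2,2,1,0,0,0,0,0 for degrees 0…13.
Finally multiplying by (1 + z + z²), the product of all factors after the first has coefficients 0,0,1,3,5,6,6,6,5,3,1,0,0,0 for degrees 0…13.
[z¹³] = 1·0 + 1·1 + 1·6 + 1·5 = 12.

12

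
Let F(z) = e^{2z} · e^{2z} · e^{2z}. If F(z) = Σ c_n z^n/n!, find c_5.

The EGF product rule gives c_5 = Σ_{k_1+k_2+k_3=5} C(5; k_1,k_2,k_3) · ∏ g_i(k_i), where e^{2z} gives (2)^k; e^{2z} gives (2)^k; e^{2z} gives (2)^k.
g_1(k) for k = 0…5: 1, 2, 4, 8, 16, 32.
g_2(k) for k = 0…5: 1, 2, 4, 8, 16, 32.
g_3(k) for k = 0…5: 1, 2, 4, 8, 16, 32.
First combine the last two factors: h(k) = Σ_j C(k,j)·g_2(j)·g_3(k−j) for k = 0…5: 1, 4, 16, 64, 256, 1024.
c_5 = Σ_k C(5,k)·g_1(k)·h(5−k) = 1·1·1024 + 5·2·256 + 10·4·64 + 10·8·16 + 5·16·4 + 1·32·1 = 1024 + 2560 + 2560 + 1280 + 320 + 32 = 7776.

7776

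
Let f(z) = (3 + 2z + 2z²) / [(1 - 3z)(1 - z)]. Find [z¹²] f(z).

The denominator gives the recurrence a_n = 4a_(n−1) − 3a_(n−2) for n ≥ 3; the numerator fixes a_0 = 3, a_1 = 14, a_2 = 49.
Iterating: 3, 14, 49, 154, 469, 1414, 4249, 12754, 38269, 114814, 344449, 1033354, 3100069, so a_12 = 3100069.

3100069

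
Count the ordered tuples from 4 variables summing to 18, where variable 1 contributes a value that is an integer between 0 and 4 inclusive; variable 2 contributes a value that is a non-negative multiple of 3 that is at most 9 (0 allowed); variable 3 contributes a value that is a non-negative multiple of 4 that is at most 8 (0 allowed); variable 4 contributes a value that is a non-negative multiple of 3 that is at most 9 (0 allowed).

13

The generating function for the choices is (1 + t + t² + t³ + t⁴)·(1 + t³ + t⁶ + t⁹)·(1 + t⁴ + t⁸)·(1 + t³ + t⁶ + t⁹); the count is [t¹⁸].
(1 + t + t² + t³ + t⁴) has coefficients 1,1,1,1,1 for degrees 0…4.
(1 + t³ + t⁶ + t⁹) has coefficients 1,0,0,1,0,0,1,0,0,1,0,0,0,0,0,0,0,0,0 for degrees 0…18.
Multiplying by (1 + t⁴ + t⁸) gives running coefficients 1,0,0,1,1,0,1,1,1,1,1,1,0,1,1,0,0,1,0 for degrees 0…18.
Finally multiplying by (1 + t³ + t⁶ + t⁹), the product of all factors after the first has coefficients 1,0,0,2,1,0,3,2,1,4,3,2,3,4,3,2,3,4,1 for degrees 0…18.
[t¹⁸] = 1·1 + 1·4 + 1·3 + 1·2 + 1·3 = 13.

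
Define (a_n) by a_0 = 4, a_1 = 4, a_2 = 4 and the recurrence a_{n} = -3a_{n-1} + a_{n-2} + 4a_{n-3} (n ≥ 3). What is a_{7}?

The ordinary generating function has denominator 1 + 3t - t^2 - 4t^3.
Iterating the recurrence: a_0,…,a_{7} = 4, 4, 4, 8, -4, 36, -80, 260.

260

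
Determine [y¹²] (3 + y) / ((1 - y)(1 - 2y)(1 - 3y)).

Partial fractions give a closed form: a_n = (2)·1^n + (-14)·2^n + (15)·3^n.
At n = 12: a_12 = 7914273.

7914273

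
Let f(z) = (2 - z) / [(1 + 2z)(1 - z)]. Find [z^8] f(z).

The denominator gives the recurrence a_n = −a_(n−1) + 2a_(n−2) for n ≥ 2; the numerator fixes a_0 = 2, a_1 = -3.
Iterating: 2, -3, 7, -13, 27, -53, 107, -213, 427, so a_8 = 427.

427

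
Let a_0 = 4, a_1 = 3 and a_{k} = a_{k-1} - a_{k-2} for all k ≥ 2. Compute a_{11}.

The ordinary generating function has denominator 1 - q + q^2.
Iterating the recurrence: a_0,…,a_{11} = 4, 3, -1, -4, -3, 1, 4, 3, -1, -4, -3, 1.

1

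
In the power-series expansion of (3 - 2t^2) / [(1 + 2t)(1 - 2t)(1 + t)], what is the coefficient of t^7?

Partial fractions give a closed form: a_n = (5/2)·(-2)^n + (5/6)·2^n + (-1/3)·(-1)^n.
At n = 7: a_7 = -213.

-213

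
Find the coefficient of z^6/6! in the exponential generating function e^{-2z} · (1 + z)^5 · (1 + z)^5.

-4736

The EGF product rule gives c_6 = Σ_{k_1+k_2+k_3=6} C(6; k_1,k_2,k_3) · ∏ g_i(k_i), where e^{-2z} gives (-2)^k; (1+z)^5 gives the falling factorial (5)_k; (1+z)^5 gives the falling factorial (5)_k.
g_1(k) for k = 0…6: 1, -2, 4, -8, 16, -32, 64.
g_2(k) for k = 0…6: 1, 5, 20, 60, 120, 120, 0.
g_3(k) for k = 0…6: 1, 5, 20, 60, 120, 120, 0.
First combine the last two factors: h(k) = Σ_j C(k,j)·g_2(j)·g_3(k−j) for k = 0…6: 1, 10, 90, 720, 5040, 30240, 151200.
c_6 = Σ_k C(6,k)·g_1(k)·h(6−k) = 1·1·151200 + 6·(-2)·30240 + 15·4·5040 + 20·(-8)·720 + 15·16·90 + 6·(-32)·10 + 1·64·1 = 151200 − 362880 + 302400 − 115200 + 21600 − 1920 + 64 = -4736.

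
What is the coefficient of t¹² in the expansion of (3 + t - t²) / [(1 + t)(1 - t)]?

The denominator gives the recurrence a_n = a_(n−2) for n ≥ 3; the numerator fixes a_0 = 3, a_1 = 1, a_2 = 2.
Iterating: 3, 1, 2, 1, 2, 1, 2, 1, 2, 1, 2, 1, 2, so a_12 = 2.

2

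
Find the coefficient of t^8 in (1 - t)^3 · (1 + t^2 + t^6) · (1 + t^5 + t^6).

(1 - t)^3 has coefficients 1,-3,3,-1 for degrees 0…3.
(1 + t^2 + t^6) has coefficients 1,0,1,0,0,0,1,0,0 for degrees 0…8.
Finally multiplying by (1 + t^5 + t^6), the product of all factors after the first has coefficients 1,0,1,0,0,1,2,1,1 for degrees 0…8.
[t^8] = 1·1 − 3·1 + 3·2 − 1·1 = 3.

3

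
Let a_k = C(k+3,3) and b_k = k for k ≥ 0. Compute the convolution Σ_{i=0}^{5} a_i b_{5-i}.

This is [x^5] in the product of the two ordinary generating functions.
Σ = 1·5 + 4·4 + 10·3 + 20·2 + 35·1 + 56·0 = 126.

126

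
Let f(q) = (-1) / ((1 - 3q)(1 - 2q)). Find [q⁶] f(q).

The denominator gives the recurrence a_n = 5a_(n−1) − 6a_(n−2) for n ≥ 3; the numerator fixes a_0 = -1, a_1 = -5, a_2 = -19.
Iterating: -1, -5, -19, -65, -211, -665, -2059, so a_6 = -2059.

-2059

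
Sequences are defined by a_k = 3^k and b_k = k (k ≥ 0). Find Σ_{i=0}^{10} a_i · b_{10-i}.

44281

Write out a_i and b_{10-i} for i = 0,…,10 and sum the products.
Σ = 1·10 + 3·9 + 9·8 + 27·7 + 81·6 + 243·5 + 729·4 + 2187·3 + 6561·2 + 19683·1 + 59049·0 = 44281.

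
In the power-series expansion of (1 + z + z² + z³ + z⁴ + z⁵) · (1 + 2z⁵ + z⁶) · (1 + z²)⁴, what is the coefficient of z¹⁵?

21

(1 + z + z² + z³ + z⁴ + z⁵) has coefficients 1,1,1,1,1,1 for degrees 0…5.
(1 + 2z⁵ + z⁶) has coefficients 1,0,0,0,0,2,1,0,0,0,0,0,0,0,0,0 for degrees 0…15.
Finally multiplying by (1 + z²)⁴, the product of all factors after the first has coefficients 1,0,4,0,6,2,5,8,5,12,6,8,4,2,1,0 for degrees 0…15.
[z¹⁵] = 1·0 + 1·1 + 1·2 + 1·4 + 1·8 + 1·6 = 21.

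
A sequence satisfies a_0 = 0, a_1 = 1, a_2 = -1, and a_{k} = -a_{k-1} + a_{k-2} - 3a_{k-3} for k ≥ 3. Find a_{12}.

-2226

The ordinary generating function has denominator 1 + y - y^2 + 3y^3.
Iterating the recurrence: a_0,…,a_{12} = 0, 1, -1, 2, -6, 11, -23, 52, -108, 229, -493, 1046, -2226.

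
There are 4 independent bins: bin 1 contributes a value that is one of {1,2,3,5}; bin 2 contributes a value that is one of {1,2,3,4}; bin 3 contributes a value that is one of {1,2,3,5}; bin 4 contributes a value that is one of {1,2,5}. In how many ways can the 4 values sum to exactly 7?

The generating function for the choices is (x + x² + x³ + x⁵)·(x + x² + x³ + x⁴)·(x + x² + x³ + x⁵)·(x + x² + x⁵); the count is [x⁷].
(x + x² + x³ + x⁵) has coefficients 0,1,1,1,0,1 for degrees 0…5.
(x + x² + x³ + x⁴) has coefficients 0,1,1,1,1,0,0,0 for degrees 0…7.
Multiplying by (x + x² + x³ + x⁵) gives running coefficients 0,0,1,2,3,3,3,2 for degrees 0…7.
Finally multiplying by (x + x² + x⁵), the product of all factors after the first has coefficients 0,0,0,1,3,5,6,7 for degrees 0…7.
[x⁷] = 1·6 + 1·5 + 1·3 + 1·0 = 14.

14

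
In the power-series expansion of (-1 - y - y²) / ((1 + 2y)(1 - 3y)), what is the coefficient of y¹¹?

The denominator gives the recurrence a_n = a_(n−1) + 6a_(n−2) for n ≥ 3; the numerator fixes a_0 = -1, a_1 = -2, a_2 = -9.
Iterating: -1, -2, -9, -21, -75, -201, -651, -1857, -5763, -16905, -51483, -152913, so a_11 = -152913.

-152913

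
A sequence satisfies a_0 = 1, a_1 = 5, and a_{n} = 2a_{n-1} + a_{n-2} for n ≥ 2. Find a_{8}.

2209

The ordinary generating function has denominator 1 - 2y - y^2.
Iterating the recurrence: a_0,…,a_{8} = 1, 5, 11, 27, 65, 157, 379, 915, 2209.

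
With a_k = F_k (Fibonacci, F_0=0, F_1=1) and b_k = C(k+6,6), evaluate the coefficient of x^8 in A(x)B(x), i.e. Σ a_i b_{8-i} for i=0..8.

This is [x^8] in the product of the two ordinary generating functions.
Σ = 0·3003 + 1·1716 + 1·924 + 2·462 + 3·210 + 5·84 + 8·28 + 13·7 + 21·1 = 4950.

4950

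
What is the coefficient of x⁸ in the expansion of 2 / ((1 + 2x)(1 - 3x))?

Partial fractions give a closed form: a_n = (4/5)·(-2)^n + (6/5)·3^n.
At n = 8: a_8 = 8078.

8078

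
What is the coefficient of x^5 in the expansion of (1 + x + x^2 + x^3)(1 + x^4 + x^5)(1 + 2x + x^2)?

5

(1 + x + x^2 + x^3) has coefficients 1,1,1,1 for degrees 0…3.
(1 + x^4 + x^5) has coefficients 1,0,0,0,1,1 for degrees 0…5.
Finally multiplying by (1 + 2x + x^2), the product of all factors after the first has coefficients 1,2,1,0,1,3 for degrees 0…5.
[x^5] = 1·3 + 1·1 + 1·0 + 1·1 = 5.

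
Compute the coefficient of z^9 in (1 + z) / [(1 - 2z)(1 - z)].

1534

Partial fractions give a closed form: a_n = (3)·2^n + (-2)·1^n.
At n = 9: a_9 = 1534.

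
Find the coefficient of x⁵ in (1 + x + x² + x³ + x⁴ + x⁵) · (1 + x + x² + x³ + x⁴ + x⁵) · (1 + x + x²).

(1 + x + x² + x³ + x⁴ + x⁵) has coefficients 1,1,1,1,1,1 for degrees 0…5.
(1 + x + x² + x³ + x⁴ + x⁵) has coefficients 1,1,1,1,1,1 for degrees 0…5.
Finally multiplying by (1 + x + x²), the product of all factors after the first has coefficients 1,2,3,3,3,3 for degrees 0…5.
[x⁵] = 1·3 + 1·3 + 1·3 + 1·3 + 1·2 + 1·1 = 15.

15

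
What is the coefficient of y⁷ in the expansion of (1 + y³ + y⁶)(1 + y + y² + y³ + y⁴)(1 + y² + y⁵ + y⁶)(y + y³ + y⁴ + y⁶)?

13

(1 + y³ + y⁶) has coefficients 1,0,0,1,0,0,1 for degrees 0…6.
(1 + y + y² + y³ + y⁴) has coefficients 1,1,1,1,1,0,0,0 for degrees 0…7.
Multiplying by (1 + y² + y⁵ + y⁶) gives running coefficients 1,1,2,2,2,2,3,2 for degrees 0…7.
Finally multiplying by (y + y³ + y⁴ + y⁶), the product of all factors after the first has coefficients 0,1,1,3,4,5,7,8 for degrees 0…7.
[y⁷] = 1·8 + 1·4 + 1·1 = 13.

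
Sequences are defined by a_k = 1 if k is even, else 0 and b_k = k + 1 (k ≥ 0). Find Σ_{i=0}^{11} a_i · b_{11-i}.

Write out a_i and b_{11-i} for i = 0,…,11 and sum the products.
Σ = 1·12 + 0·11 + 1·10 + 0·9 + 1·8 + 0·7 + 1·6 + 0·5 + 1·4 + 0·3 + 1·2 + 0·1 = 42.

42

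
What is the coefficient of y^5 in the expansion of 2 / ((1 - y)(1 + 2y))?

The denominator gives the recurrence a_n = −a_(n−1) + 2a_(n−2) for n ≥ 2; the numerator fixes a_0 = 2, a_1 = -2.
Iterating: 2, -2, 6, -10, 22, -42, so a_5 = -42.

-42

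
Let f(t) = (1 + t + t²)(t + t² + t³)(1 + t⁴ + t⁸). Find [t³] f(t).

3

(1 + t + t²) has coefficients 1,1,1 for degrees 0…2.
(t + t² + t³) has coefficients 0,1,1,1 for degrees 0…3.
Finally multiplying by (1 + t⁴ + t⁸), the product of all factors after the first has coefficients 0,1,1,1 for degrees 0…3.
[t³] = 1·1 + 1·1 + 1·1 = 3.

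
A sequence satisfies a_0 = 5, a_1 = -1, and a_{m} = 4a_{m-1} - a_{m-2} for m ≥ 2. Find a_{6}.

The ordinary generating function has denominator 1 - 4z + z^2.
Iterating the recurrence: a_0,…,a_{6} = 5, -1, -9, -35, -131, -489, -1825.

-1825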